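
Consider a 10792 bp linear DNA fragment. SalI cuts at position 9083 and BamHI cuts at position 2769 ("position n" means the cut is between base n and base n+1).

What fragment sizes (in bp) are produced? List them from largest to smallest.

Combined cut positions (sorted): 2769, 9083.
Linear molecule, 2 cuts → 3 fragments:
  2769 − 0 = 2769 bp
  9083 − 2769 = 6314 bp
  10792 − 9083 = 1709 bp
Sorted largest to smallest: 6314, 2769, 1709 bp.

6314, 2769, 1709 bp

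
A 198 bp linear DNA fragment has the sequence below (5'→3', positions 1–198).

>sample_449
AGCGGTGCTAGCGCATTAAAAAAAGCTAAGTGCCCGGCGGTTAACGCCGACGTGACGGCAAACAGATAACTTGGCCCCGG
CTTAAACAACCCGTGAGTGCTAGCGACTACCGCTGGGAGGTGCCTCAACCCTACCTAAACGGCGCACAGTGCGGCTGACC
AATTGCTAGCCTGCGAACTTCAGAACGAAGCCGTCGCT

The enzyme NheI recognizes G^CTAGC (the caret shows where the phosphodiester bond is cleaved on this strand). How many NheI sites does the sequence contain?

3

GCTAGC occurs starting at positions 7, 99, 165.
NheI cuts at 3 sites.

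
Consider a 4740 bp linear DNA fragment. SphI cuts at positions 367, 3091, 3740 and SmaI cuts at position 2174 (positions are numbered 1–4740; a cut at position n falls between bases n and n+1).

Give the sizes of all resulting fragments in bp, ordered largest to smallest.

1807, 1000, 917, 649, 367 bp

Combined cut positions (sorted): 367, 2174, 3091, 3740.
Linear molecule, 4 cuts → 5 fragments:
  367 − 0 = 367 bp
  2174 − 367 = 1807 bp
  3091 − 2174 = 917 bp
  3740 − 3091 = 649 bp
  4740 − 3740 = 1000 bp
Sorted largest to smallest: 1807, 1000, 917, 649, 367 bp.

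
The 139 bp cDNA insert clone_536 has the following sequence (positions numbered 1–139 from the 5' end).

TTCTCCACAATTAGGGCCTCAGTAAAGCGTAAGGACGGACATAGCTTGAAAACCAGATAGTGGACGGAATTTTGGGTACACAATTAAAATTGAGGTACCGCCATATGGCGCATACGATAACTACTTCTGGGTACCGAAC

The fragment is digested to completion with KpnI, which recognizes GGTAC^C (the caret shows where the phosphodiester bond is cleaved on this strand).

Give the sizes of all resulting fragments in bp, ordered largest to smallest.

98, 36, 5 bp

KpnI sites (GGTACC) start at positions 94, 130.
KpnI cuts after base 5 of each site (before the last base), so after positions 98, 134.
Linear molecule, 2 cuts → 3 fragments:
  1–98 → 98 bp
  99–134 → 36 bp
  135–139 → 5 bp
Sorted largest to smallest: 98, 36, 5 bp.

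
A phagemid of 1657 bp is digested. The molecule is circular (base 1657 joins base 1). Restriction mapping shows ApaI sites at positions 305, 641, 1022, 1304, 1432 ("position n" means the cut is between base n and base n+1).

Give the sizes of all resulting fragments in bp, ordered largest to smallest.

530, 381, 336, 282, 128 bp

Circular molecule, 5 cuts → 5 fragments:
  641 − 305 = 336 bp
  1022 − 641 = 381 bp
  1304 − 1022 = 282 bp
  1432 − 1304 = 128 bp
  wrap: 1657 − 1432 + 305 = 530 bp
Sorted largest to smallest: 530, 381, 336, 282, 128 bp.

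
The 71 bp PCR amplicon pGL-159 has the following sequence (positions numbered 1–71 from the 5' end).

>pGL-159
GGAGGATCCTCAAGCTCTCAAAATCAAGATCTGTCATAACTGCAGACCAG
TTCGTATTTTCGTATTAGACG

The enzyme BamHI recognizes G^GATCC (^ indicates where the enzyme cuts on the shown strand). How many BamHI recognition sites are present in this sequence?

GGATCC occurs starting at position 4.
BamHI cuts at 1 site.

1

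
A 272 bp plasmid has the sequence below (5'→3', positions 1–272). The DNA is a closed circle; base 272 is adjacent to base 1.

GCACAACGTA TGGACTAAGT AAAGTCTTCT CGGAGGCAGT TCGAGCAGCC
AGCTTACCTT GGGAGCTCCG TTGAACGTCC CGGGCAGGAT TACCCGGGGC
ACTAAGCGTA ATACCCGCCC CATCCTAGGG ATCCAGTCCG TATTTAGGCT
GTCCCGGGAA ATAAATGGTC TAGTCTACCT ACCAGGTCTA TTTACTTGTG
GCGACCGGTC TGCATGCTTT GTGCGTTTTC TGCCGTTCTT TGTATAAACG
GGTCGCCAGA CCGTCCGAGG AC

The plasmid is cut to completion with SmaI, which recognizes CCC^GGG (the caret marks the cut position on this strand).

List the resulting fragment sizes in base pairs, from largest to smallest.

SmaI sites (CCCGGG) start at positions 79, 93, 153.
SmaI cuts after base 3 of each site, so after positions 81, 95, 155.
Circular molecule, 3 cuts → 3 fragments:
  82–95 → 14 bp
  96–155 → 60 bp
  156–272 then 1–81 → 117 + 81 = 198 bp
Sorted largest to smallest: 198, 60, 14 bp.

198, 60, 14 bp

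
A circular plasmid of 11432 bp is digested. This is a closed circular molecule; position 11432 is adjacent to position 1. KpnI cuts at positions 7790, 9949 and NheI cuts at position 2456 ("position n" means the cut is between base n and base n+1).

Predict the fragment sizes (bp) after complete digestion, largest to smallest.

5334, 3939, 2159 bp

Combined cut positions (sorted): 2456, 7790, 9949.
Circular molecule, 3 cuts → 3 fragments:
  7790 − 2456 = 5334 bp
  9949 − 7790 = 2159 bp
  wrap: 11432 − 9949 + 2456 = 3939 bp
Sorted largest to smallest: 5334, 3939, 2159 bp.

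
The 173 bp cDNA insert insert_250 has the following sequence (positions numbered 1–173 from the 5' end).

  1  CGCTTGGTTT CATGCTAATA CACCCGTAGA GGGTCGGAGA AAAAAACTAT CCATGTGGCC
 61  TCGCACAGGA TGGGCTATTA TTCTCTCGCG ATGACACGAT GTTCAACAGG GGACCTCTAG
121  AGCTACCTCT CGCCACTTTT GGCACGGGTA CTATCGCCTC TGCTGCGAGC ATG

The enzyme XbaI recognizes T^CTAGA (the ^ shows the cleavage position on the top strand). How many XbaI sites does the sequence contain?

1

TCTAGA occurs starting at position 116.
XbaI cuts at 1 site.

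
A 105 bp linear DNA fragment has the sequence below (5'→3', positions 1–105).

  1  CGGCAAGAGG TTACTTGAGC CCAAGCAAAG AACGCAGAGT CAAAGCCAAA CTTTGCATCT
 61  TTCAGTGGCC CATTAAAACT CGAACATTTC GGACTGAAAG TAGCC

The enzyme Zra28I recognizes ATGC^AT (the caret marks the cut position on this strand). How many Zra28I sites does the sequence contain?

No occurrence of ATGCAT is present in the sequence.
Zra28I does not cut: 0 sites.

0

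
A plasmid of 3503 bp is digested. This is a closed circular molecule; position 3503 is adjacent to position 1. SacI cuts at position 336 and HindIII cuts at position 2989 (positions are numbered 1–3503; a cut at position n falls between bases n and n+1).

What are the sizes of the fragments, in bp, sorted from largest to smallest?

Combined cut positions (sorted): 336, 2989.
Circular molecule, 2 cuts → 2 fragments:
  2989 − 336 = 2653 bp
  wrap: 3503 − 2989 + 336 = 850 bp
Sorted largest to smallest: 2653, 850 bp.

2653, 850 bp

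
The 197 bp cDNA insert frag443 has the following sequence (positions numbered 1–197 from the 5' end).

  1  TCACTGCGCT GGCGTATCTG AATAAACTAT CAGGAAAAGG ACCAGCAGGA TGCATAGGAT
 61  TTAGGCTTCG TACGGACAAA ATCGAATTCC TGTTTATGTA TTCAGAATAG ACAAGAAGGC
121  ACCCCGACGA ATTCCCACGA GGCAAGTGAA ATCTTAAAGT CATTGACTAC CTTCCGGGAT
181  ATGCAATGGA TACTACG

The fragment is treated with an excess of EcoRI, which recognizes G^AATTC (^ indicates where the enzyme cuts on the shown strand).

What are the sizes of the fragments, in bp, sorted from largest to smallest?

84, 68, 45 bp

EcoRI sites (GAATTC) start at positions 84, 129.
EcoRI cuts after the first base of each site, so after positions 84, 129.
Linear molecule, 2 cuts → 3 fragments:
  1–84 → 84 bp
  85–129 → 45 bp
  130–197 → 68 bp
Sorted largest to smallest: 84, 68, 45 bp.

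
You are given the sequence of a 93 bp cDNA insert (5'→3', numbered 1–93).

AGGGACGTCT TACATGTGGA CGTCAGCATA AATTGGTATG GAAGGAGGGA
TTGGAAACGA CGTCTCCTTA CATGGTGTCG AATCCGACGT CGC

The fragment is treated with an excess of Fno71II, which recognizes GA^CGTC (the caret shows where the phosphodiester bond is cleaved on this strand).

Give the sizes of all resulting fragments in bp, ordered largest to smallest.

40, 27, 15, 6, 5 bp

Fno71II sites (GACGTC) start at positions 4, 19, 59, 86.
Fno71II cuts after base 2 of each site, so after positions 5, 20, 60, 87.
Linear molecule, 4 cuts → 5 fragments:
  1–5 → 5 bp
  6–20 → 15 bp
  21–60 → 40 bp
  61–87 → 27 bp
  88–93 → 6 bp
Sorted largest to smallest: 40, 27, 15, 6, 5 bp.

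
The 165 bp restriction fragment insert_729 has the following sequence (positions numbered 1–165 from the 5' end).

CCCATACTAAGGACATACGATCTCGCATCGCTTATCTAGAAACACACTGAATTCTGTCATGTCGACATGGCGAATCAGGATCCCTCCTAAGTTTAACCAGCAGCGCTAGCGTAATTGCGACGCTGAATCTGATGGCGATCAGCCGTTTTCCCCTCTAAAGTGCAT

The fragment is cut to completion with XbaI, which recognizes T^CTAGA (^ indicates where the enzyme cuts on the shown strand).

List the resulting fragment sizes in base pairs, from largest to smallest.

130, 35 bp

The XbaI site (TCTAGA) starts at position 35.
XbaI cuts after the first base of each site, so after position 35.
Linear molecule, 1 cut → 2 fragments:
  1–35 → 35 bp
  36–165 → 130 bp
Sorted largest to smallest: 130, 35 bp.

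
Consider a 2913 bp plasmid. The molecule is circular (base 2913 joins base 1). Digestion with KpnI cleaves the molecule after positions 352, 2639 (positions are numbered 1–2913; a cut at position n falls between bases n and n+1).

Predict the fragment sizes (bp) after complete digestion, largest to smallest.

2287, 626 bp

Circular molecule, 2 cuts → 2 fragments:
  2639 − 352 = 2287 bp
  wrap: 2913 − 2639 + 352 = 626 bp
Sorted largest to smallest: 2287, 626 bp.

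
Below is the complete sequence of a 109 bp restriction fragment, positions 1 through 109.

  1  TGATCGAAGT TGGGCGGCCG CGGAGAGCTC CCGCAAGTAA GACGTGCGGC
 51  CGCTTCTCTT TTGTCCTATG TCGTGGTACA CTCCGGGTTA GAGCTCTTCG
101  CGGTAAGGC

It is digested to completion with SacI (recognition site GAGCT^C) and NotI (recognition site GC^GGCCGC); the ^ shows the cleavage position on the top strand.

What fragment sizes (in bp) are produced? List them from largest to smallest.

48, 18, 15, 14, 14 bp

SacI sites (GAGCTC) start at positions 25, 91.
SacI cuts after base 5 of each site (before the last base), so after positions 29, 95.
NotI sites (GCGGCCGC) start at positions 14, 46.
NotI cuts after base 2 of each site, so after positions 15, 47.
Combined cut positions: 15, 29, 47, 95.
Linear molecule, 4 cuts → 5 fragments:
  1–15 → 15 bp
  16–29 → 14 bp
  30–47 → 18 bp
  48–95 → 48 bp
  96–109 → 14 bp
Sorted largest to smallest: 48, 18, 15, 14, 14 bp.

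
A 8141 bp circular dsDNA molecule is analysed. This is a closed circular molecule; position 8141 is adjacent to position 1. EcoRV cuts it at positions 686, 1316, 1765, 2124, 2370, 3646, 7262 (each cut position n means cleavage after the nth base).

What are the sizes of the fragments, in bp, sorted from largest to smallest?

Circular molecule, 7 cuts → 7 fragments:
  1316 − 686 = 630 bp
  1765 − 1316 = 449 bp
  2124 − 1765 = 359 bp
  2370 − 2124 = 246 bp
  3646 − 2370 = 1276 bp
  7262 − 3646 = 3616 bp
  wrap: 8141 − 7262 + 686 = 1565 bp
Sorted largest to smallest: 3616, 1565, 1276, 630, 449, 359, 246 bp.

3616, 1565, 1276, 630, 449, 359, 246 bp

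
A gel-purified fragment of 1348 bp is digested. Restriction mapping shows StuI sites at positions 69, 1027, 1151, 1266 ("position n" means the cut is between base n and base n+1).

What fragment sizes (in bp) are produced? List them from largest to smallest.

Linear molecule, 4 cuts → 5 fragments:
  69 − 0 = 69 bp
  1027 − 69 = 958 bp
  1151 − 1027 = 124 bp
  1266 − 1151 = 115 bp
  1348 − 1266 = 82 bp
Sorted largest to smallest: 958, 124, 115, 82, 69 bp.

958, 124, 115, 82, 69 bp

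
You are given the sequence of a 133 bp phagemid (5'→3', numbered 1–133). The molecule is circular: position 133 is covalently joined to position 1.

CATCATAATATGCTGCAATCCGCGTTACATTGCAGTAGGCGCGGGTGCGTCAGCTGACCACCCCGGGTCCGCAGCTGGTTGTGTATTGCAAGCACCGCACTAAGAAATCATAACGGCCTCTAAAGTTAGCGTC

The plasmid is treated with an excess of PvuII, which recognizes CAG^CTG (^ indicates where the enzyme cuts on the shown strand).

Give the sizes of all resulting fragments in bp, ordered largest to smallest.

112, 21 bp

PvuII sites (CAGCTG) start at positions 51, 72.
PvuII cuts after base 3 of each site, so after positions 53, 74.
Circular molecule, 2 cuts → 2 fragments:
  54–74 → 21 bp
  75–133 then 1–53 → 59 + 53 = 112 bp
Sorted largest to smallest: 112, 21 bp.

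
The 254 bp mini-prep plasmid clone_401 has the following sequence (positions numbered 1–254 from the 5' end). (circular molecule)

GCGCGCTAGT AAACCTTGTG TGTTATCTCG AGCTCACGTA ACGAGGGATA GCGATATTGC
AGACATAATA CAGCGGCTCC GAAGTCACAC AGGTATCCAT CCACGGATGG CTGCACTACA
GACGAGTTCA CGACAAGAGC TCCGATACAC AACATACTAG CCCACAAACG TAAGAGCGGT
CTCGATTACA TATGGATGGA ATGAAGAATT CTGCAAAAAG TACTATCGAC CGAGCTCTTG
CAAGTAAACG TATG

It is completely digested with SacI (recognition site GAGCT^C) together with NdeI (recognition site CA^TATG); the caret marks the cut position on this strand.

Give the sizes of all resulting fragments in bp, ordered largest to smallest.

SacI sites (GAGCTC) start at positions 30, 137, 232.
SacI cuts after base 5 of each site (before the last base), so after positions 34, 141, 236.
The NdeI site (CATATG) starts at position 189.
NdeI cuts after base 2 of each site, so after position 190.
Combined cut positions: 34, 141, 190, 236.
Circular molecule, 4 cuts → 4 fragments:
  35–141 → 107 bp
  142–190 → 49 bp
  191–236 → 46 bp
  237–254 then 1–34 → 18 + 34 = 52 bp
Sorted largest to smallest: 107, 52, 49, 46 bp.

107, 52, 49, 46 bp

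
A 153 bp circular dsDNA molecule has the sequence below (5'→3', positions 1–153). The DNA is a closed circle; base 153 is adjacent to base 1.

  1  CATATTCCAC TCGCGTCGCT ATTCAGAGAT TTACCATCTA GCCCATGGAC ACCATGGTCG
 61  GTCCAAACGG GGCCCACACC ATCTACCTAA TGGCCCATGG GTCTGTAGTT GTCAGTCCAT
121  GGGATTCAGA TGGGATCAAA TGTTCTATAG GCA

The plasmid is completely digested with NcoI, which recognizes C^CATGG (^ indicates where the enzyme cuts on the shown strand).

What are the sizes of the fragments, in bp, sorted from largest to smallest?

79, 43, 22, 9 bp

NcoI sites (CCATGG) start at positions 43, 52, 95, 117.
NcoI cuts after the first base of each site, so after positions 43, 52, 95, 117.
Circular molecule, 4 cuts → 4 fragments:
  44–52 → 9 bp
  53–95 → 43 bp
  96–117 → 22 bp
  118–153 then 1–43 → 36 + 43 = 79 bp
Sorted largest to smallest: 79, 43, 22, 9 bp.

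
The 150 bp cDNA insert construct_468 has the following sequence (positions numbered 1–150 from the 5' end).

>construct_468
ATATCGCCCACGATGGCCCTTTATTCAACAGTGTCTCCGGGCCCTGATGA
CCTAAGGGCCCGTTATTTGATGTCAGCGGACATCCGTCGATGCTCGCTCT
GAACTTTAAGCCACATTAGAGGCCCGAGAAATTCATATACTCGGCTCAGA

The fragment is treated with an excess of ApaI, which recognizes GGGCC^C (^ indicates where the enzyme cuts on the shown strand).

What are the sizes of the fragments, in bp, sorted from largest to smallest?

90, 43, 17 bp

ApaI sites (GGGCCC) start at positions 39, 56.
ApaI cuts after base 5 of each site (before the last base), so after positions 43, 60.
Linear molecule, 2 cuts → 3 fragments:
  1–43 → 43 bp
  44–60 → 17 bp
  61–150 → 90 bp
Sorted largest to smallest: 90, 43, 17 bp.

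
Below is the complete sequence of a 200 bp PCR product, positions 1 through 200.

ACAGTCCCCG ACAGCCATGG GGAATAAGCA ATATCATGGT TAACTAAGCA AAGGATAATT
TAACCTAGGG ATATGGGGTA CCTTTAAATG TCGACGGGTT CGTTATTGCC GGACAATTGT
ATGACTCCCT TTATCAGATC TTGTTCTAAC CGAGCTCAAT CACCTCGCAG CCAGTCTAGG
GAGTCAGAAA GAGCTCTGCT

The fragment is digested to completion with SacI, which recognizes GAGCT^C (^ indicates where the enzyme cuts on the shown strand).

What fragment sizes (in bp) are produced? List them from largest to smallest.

SacI sites (GAGCTC) start at positions 152, 191.
SacI cuts after base 5 of each site (before the last base), so after positions 156, 195.
Linear molecule, 2 cuts → 3 fragments:
  1–156 → 156 bp
  157–195 → 39 bp
  196–200 → 5 bp
Sorted largest to smallest: 156, 39, 5 bp.

156, 39, 5 bp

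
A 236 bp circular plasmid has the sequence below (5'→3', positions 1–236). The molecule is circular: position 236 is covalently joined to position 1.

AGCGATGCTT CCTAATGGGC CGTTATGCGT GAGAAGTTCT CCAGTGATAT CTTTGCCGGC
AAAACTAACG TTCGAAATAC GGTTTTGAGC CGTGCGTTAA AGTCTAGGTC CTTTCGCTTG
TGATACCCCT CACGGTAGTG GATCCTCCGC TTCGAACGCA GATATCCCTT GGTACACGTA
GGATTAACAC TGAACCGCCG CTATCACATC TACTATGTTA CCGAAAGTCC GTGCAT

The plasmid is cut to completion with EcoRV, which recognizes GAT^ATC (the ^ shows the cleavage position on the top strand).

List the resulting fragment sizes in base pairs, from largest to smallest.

EcoRV sites (GATATC) start at positions 46, 161.
EcoRV cuts after base 3 of each site, so after positions 48, 163.
Circular molecule, 2 cuts → 2 fragments:
  49–163 → 115 bp
  164–236 then 1–48 → 73 + 48 = 121 bp
Sorted largest to smallest: 121, 115 bp.

121, 115 bp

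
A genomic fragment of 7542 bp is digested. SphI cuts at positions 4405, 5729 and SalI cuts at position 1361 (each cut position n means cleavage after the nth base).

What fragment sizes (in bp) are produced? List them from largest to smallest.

Combined cut positions (sorted): 1361, 4405, 5729.
Linear molecule, 3 cuts → 4 fragments:
  1361 − 0 = 1361 bp
  4405 − 1361 = 3044 bp
  5729 − 4405 = 1324 bp
  7542 − 5729 = 1813 bp
Sorted largest to smallest: 3044, 1813, 1361, 1324 bp.

3044, 1813, 1361, 1324 bp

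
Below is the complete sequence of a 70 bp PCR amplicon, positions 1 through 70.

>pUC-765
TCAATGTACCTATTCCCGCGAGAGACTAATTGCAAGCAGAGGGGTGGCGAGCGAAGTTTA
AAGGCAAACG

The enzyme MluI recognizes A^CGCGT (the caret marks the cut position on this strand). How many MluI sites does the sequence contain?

No occurrence of ACGCGT is present in the sequence.
MluI does not cut: 0 sites.

0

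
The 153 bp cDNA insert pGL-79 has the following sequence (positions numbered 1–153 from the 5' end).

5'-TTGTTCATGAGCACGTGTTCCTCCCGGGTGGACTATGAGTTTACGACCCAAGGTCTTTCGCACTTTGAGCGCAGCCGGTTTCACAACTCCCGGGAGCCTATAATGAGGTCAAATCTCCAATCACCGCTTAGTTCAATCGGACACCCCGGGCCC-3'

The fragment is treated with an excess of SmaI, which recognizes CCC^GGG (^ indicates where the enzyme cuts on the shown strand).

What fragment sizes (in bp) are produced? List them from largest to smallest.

SmaI sites (CCCGGG) start at positions 23, 89, 145.
SmaI cuts after base 3 of each site, so after positions 25, 91, 147.
Linear molecule, 3 cuts → 4 fragments:
  1–25 → 25 bp
  26–91 → 66 bp
  92–147 → 56 bp
  148–153 → 6 bp
Sorted largest to smallest: 66, 56, 25, 6 bp.

66, 56, 25, 6 bp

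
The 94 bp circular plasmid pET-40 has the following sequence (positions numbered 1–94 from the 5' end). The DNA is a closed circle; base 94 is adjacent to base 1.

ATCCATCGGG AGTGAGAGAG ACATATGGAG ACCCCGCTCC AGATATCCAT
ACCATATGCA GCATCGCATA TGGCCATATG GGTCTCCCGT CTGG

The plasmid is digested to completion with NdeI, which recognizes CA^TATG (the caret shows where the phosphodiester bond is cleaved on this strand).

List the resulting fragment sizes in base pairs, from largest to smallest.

41, 31, 14, 8 bp

NdeI sites (CATATG) start at positions 22, 53, 67, 75.
NdeI cuts after base 2 of each site, so after positions 23, 54, 68, 76.
Circular molecule, 4 cuts → 4 fragments:
  24–54 → 31 bp
  55–68 → 14 bp
  69–76 → 8 bp
  77–94 then 1–23 → 18 + 23 = 41 bp
Sorted largest to smallest: 41, 31, 14, 8 bp.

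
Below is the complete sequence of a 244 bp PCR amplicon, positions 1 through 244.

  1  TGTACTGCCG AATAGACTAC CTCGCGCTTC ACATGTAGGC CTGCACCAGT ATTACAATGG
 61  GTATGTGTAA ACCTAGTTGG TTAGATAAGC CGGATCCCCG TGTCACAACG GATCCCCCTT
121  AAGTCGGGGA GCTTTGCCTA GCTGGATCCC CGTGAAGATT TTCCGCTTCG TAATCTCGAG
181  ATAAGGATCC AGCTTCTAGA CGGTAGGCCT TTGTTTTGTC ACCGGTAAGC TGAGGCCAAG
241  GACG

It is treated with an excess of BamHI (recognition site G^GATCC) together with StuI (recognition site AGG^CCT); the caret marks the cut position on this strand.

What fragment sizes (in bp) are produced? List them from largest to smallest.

53, 41, 39, 37, 34, 22, 18 bp

BamHI sites (GGATCC) start at positions 92, 110, 144, 185.
BamHI cuts after the first base of each site, so after positions 92, 110, 144, 185.
StuI sites (AGGCCT) start at positions 37, 205.
StuI cuts after base 3 of each site, so after positions 39, 207.
Combined cut positions: 39, 92, 110, 144, 185, 207.
Linear molecule, 6 cuts → 7 fragments:
  1–39 → 39 bp
  40–92 → 53 bp
  93–110 → 18 bp
  111–144 → 34 bp
  145–185 → 41 bp
  186–207 → 22 bp
  208–244 → 37 bp
Sorted largest to smallest: 53, 41, 39, 37, 34, 22, 18 bp.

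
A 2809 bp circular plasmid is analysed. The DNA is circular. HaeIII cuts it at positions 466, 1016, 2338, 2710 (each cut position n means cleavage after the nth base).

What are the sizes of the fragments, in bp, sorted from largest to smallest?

Circular molecule, 4 cuts → 4 fragments:
  1016 − 466 = 550 bp
  2338 − 1016 = 1322 bp
  2710 − 2338 = 372 bp
  wrap: 2809 − 2710 + 466 = 565 bp
Sorted largest to smallest: 1322, 565, 550, 372 bp.

1322, 565, 550, 372 bp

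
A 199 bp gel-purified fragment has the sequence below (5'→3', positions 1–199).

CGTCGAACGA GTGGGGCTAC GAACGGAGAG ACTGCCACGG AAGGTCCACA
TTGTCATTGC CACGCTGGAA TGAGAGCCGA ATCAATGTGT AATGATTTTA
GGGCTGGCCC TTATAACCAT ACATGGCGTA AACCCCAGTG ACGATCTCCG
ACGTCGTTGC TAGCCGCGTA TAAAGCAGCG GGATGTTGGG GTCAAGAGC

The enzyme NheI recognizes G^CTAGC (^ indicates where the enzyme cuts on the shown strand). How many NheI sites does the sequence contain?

1

GCTAGC occurs starting at position 159.
NheI cuts at 1 site.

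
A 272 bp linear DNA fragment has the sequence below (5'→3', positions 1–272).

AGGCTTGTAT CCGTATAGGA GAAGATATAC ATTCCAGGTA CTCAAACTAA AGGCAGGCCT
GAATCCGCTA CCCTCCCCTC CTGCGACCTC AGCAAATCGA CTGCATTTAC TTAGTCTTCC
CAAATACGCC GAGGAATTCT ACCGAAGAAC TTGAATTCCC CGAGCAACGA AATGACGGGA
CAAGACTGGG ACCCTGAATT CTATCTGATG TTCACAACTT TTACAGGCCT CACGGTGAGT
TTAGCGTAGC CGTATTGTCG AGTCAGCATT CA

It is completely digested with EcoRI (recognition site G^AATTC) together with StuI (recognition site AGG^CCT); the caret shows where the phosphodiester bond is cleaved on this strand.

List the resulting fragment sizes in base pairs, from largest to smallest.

EcoRI sites (GAATTC) start at positions 134, 153, 196.
EcoRI cuts after the first base of each site, so after positions 134, 153, 196.
StuI sites (AGGCCT) start at positions 55, 225.
StuI cuts after base 3 of each site, so after positions 57, 227.
Combined cut positions: 57, 134, 153, 196, 227.
Linear molecule, 5 cuts → 6 fragments:
  1–57 → 57 bp
  58–134 → 77 bp
  135–153 → 19 bp
  154–196 → 43 bp
  197–227 → 31 bp
  228–272 → 45 bp
Sorted largest to smallest: 77, 57, 45, 43, 31, 19 bp.

77, 57, 45, 43, 31, 19 bp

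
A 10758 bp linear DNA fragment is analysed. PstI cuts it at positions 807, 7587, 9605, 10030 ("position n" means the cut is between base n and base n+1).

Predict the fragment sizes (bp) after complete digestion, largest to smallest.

Linear molecule, 4 cuts → 5 fragments:
  807 − 0 = 807 bp
  7587 − 807 = 6780 bp
  9605 − 7587 = 2018 bp
  10030 − 9605 = 425 bp
  10758 − 10030 = 728 bp
Sorted largest to smallest: 6780, 2018, 807, 728, 425 bp.

6780, 2018, 807, 728, 425 bp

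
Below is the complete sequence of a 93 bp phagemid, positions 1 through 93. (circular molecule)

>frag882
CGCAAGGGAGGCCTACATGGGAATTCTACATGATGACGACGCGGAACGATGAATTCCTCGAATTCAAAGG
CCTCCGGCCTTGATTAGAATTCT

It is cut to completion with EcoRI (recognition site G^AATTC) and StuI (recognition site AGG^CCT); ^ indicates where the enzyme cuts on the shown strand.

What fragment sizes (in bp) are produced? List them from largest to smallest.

EcoRI sites (GAATTC) start at positions 21, 51, 60, 87.
EcoRI cuts after the first base of each site, so after positions 21, 51, 60, 87.
StuI sites (AGGCCT) start at positions 9, 68.
StuI cuts after base 3 of each site, so after positions 11, 70.
Combined cut positions: 11, 21, 51, 60, 70, 87.
Circular molecule, 6 cuts → 6 fragments:
  12–21 → 10 bp
  22–51 → 30 bp
  52–60 → 9 bp
  61–70 → 10 bp
  71–87 → 17 bp
  88–93 then 1–11 → 6 + 11 = 17 bp
Sorted largest to smallest: 30, 17, 17, 10, 10, 9 bp.

30, 17, 17, 10, 10, 9 bp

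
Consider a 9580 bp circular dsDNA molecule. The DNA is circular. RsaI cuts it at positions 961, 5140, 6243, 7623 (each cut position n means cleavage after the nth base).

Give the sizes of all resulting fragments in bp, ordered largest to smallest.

4179, 2918, 1380, 1103 bp

Circular molecule, 4 cuts → 4 fragments:
  5140 − 961 = 4179 bp
  6243 − 5140 = 1103 bp
  7623 − 6243 = 1380 bp
  wrap: 9580 − 7623 + 961 = 2918 bp
Sorted largest to smallest: 4179, 2918, 1380, 1103 bp.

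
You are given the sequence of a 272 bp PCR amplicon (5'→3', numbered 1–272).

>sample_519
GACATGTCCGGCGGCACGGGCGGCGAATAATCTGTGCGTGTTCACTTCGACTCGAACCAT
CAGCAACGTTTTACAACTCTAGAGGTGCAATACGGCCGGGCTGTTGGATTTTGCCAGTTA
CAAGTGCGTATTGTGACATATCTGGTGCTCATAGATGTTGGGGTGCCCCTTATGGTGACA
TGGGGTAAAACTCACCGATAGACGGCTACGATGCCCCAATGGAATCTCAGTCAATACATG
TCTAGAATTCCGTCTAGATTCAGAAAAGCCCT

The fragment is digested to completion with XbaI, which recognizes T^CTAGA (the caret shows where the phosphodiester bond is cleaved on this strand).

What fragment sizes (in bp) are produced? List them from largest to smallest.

XbaI sites (TCTAGA) start at positions 78, 241, 253.
XbaI cuts after the first base of each site, so after positions 78, 241, 253.
Linear molecule, 3 cuts → 4 fragments:
  1–78 → 78 bp
  79–241 → 163 bp
  242–253 → 12 bp
  254–272 → 19 bp
Sorted largest to smallest: 163, 78, 19, 12 bp.

163, 78, 19, 12 bp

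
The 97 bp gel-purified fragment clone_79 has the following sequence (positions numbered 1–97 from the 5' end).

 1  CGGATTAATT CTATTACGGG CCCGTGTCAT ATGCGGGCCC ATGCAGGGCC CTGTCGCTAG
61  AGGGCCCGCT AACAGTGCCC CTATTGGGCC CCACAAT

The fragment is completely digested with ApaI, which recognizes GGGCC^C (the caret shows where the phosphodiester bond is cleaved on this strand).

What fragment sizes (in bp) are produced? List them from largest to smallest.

ApaI sites (GGGCCC) start at positions 18, 35, 46, 62, 86.
ApaI cuts after base 5 of each site (before the last base), so after positions 22, 39, 50, 66, 90.
Linear molecule, 5 cuts → 6 fragments:
  1–22 → 22 bp
  23–39 → 17 bp
  40–50 → 11 bp
  51–66 → 16 bp
  67–90 → 24 bp
  91–97 → 7 bp
Sorted largest to smallest: 24, 22, 17, 16, 11, 7 bp.

24, 22, 17, 16, 11, 7 bp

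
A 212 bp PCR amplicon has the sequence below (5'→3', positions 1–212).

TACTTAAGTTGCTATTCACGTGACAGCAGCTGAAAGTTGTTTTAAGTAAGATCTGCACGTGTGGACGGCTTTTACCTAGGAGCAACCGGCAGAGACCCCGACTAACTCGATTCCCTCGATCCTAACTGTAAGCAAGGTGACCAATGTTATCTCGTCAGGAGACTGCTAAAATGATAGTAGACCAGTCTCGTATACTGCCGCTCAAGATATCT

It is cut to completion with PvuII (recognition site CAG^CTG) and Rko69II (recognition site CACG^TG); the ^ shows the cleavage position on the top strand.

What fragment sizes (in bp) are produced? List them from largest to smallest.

153, 30, 20, 9 bp

The PvuII site (CAGCTG) starts at position 27.
PvuII cuts after base 3 of each site, so after position 29.
Rko69II sites (CACGTG) start at positions 17, 56.
Rko69II cuts after base 4 of each site, so after positions 20, 59.
Combined cut positions: 20, 29, 59.
Linear molecule, 3 cuts → 4 fragments:
  1–20 → 20 bp
  21–29 → 9 bp
  30–59 → 30 bp
  60–212 → 153 bp
Sorted largest to smallest: 153, 30, 20, 9 bp.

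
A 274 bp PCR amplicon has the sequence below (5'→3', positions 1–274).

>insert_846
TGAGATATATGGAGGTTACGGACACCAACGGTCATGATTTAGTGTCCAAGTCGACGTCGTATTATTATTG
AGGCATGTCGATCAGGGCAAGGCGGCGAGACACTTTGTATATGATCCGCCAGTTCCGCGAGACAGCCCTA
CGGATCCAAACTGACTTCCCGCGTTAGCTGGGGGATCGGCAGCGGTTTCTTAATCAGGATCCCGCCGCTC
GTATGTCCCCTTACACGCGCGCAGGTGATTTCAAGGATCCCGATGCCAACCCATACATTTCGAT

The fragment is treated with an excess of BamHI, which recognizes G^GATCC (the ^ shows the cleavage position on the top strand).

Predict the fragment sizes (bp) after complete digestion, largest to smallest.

BamHI sites (GGATCC) start at positions 142, 197, 245.
BamHI cuts after the first base of each site, so after positions 142, 197, 245.
Linear molecule, 3 cuts → 4 fragments:
  1–142 → 142 bp
  143–197 → 55 bp
  198–245 → 48 bp
  246–274 → 29 bp
Sorted largest to smallest: 142, 55, 48, 29 bp.

142, 55, 48, 29 bp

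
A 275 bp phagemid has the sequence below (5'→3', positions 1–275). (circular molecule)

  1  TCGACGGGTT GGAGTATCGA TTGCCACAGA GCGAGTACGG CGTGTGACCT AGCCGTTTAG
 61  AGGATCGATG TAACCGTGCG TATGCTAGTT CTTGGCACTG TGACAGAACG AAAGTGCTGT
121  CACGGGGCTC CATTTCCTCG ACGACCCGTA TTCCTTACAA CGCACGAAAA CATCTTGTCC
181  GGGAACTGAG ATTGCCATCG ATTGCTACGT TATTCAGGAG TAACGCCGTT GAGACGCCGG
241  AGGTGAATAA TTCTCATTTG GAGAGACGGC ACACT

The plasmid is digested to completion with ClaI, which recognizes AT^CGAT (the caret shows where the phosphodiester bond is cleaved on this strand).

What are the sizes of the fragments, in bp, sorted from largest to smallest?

133, 94, 48 bp

ClaI sites (ATCGAT) start at positions 16, 64, 197.
ClaI cuts after base 2 of each site, so after positions 17, 65, 198.
Circular molecule, 3 cuts → 3 fragments:
  18–65 → 48 bp
  66–198 → 133 bp
  199–275 then 1–17 → 77 + 17 = 94 bp
Sorted largest to smallest: 133, 94, 48 bp.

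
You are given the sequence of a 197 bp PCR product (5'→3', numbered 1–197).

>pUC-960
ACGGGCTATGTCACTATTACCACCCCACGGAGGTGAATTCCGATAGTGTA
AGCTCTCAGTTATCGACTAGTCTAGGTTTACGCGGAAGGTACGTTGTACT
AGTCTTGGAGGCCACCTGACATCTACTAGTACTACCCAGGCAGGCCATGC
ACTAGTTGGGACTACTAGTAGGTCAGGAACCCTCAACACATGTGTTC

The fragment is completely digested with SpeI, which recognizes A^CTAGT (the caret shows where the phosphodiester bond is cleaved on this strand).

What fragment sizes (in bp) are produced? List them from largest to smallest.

SpeI sites (ACTAGT) start at positions 66, 98, 125, 151, 164.
SpeI cuts after the first base of each site, so after positions 66, 98, 125, 151, 164.
Linear molecule, 5 cuts → 6 fragments:
  1–66 → 66 bp
  67–98 → 32 bp
  99–125 → 27 bp
  126–151 → 26 bp
  152–164 → 13 bp
  165–197 → 33 bp
Sorted largest to smallest: 66, 33, 32, 27, 26, 13 bp.

66, 33, 32, 27, 26, 13 bp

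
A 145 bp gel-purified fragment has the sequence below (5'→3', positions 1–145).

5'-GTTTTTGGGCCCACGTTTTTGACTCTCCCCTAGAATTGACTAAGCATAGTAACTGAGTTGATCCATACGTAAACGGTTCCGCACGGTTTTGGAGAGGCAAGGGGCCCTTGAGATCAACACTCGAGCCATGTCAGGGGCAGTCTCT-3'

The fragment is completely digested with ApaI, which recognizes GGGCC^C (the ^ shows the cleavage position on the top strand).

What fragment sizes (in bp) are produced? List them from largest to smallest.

95, 39, 11 bp

ApaI sites (GGGCCC) start at positions 7, 102.
ApaI cuts after base 5 of each site (before the last base), so after positions 11, 106.
Linear molecule, 2 cuts → 3 fragments:
  1–11 → 11 bp
  12–106 → 95 bp
  107–145 → 39 bp
Sorted largest to smallest: 95, 39, 11 bp.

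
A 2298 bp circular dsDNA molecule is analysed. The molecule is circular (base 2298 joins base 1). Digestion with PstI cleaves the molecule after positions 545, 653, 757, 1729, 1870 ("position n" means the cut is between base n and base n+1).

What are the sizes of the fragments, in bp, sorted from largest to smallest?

Circular molecule, 5 cuts → 5 fragments:
  653 − 545 = 108 bp
  757 − 653 = 104 bp
  1729 − 757 = 972 bp
  1870 − 1729 = 141 bp
  wrap: 2298 − 1870 + 545 = 973 bp
Sorted largest to smallest: 973, 972, 141, 108, 104 bp.

973, 972, 141, 108, 104 bp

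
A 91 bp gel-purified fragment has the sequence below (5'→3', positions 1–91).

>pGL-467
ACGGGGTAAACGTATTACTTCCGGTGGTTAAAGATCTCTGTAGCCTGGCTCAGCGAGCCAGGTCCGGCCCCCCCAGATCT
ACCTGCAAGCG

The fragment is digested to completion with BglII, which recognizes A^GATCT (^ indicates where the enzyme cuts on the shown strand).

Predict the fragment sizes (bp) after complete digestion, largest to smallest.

43, 32, 16 bp

BglII sites (AGATCT) start at positions 32, 75.
BglII cuts after the first base of each site, so after positions 32, 75.
Linear molecule, 2 cuts → 3 fragments:
  1–32 → 32 bp
  33–75 → 43 bp
  76–91 → 16 bp
Sorted largest to smallest: 43, 32, 16 bp.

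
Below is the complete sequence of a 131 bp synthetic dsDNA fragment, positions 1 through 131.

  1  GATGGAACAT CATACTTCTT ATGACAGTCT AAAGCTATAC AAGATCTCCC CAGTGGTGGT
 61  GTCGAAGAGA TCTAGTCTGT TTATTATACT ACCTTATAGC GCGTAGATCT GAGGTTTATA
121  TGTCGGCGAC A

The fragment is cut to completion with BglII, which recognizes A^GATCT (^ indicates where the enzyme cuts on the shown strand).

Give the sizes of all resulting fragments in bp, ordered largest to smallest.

42, 37, 26, 26 bp

BglII sites (AGATCT) start at positions 42, 68, 105.
BglII cuts after the first base of each site, so after positions 42, 68, 105.
Linear molecule, 3 cuts → 4 fragments:
  1–42 → 42 bp
  43–68 → 26 bp
  69–105 → 37 bp
  106–131 → 26 bp
Sorted largest to smallest: 42, 37, 26, 26 bp.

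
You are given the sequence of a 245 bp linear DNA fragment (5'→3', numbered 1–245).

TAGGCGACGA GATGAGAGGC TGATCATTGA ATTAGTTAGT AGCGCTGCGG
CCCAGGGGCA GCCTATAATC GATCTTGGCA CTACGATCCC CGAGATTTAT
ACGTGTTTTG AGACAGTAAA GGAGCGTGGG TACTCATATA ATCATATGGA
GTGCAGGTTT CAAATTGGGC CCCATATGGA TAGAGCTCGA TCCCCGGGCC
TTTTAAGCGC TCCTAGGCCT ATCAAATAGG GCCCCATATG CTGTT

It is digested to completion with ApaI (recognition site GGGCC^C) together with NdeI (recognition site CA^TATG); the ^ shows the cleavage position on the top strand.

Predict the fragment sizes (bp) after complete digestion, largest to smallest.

144, 59, 27, 9, 3, 3 bp

ApaI sites (GGGCCC) start at positions 167, 229.
ApaI cuts after base 5 of each site (before the last base), so after positions 171, 233.
NdeI sites (CATATG) start at positions 143, 173, 235.
NdeI cuts after base 2 of each site, so after positions 144, 174, 236.
Combined cut positions: 144, 171, 174, 233, 236.
Linear molecule, 5 cuts → 6 fragments:
  1–144 → 144 bp
  145–171 → 27 bp
  172–174 → 3 bp
  175–233 → 59 bp
  234–236 → 3 bp
  237–245 → 9 bp
Sorted largest to smallest: 144, 59, 27, 9, 3, 3 bp.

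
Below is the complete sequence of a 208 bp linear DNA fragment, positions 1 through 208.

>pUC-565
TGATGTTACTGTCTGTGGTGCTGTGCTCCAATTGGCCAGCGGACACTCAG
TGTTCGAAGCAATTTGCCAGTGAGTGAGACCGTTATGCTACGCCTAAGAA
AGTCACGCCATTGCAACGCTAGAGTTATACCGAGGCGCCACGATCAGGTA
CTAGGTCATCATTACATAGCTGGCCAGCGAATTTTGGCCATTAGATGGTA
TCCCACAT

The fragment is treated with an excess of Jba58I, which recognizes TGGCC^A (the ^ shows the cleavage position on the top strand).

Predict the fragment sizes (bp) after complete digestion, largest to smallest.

138, 37, 19, 14 bp

Jba58I sites (TGGCCA) start at positions 33, 171, 185.
Jba58I cuts after base 5 of each site (before the last base), so after positions 37, 175, 189.
Linear molecule, 3 cuts → 4 fragments:
  1–37 → 37 bp
  38–175 → 138 bp
  176–189 → 14 bp
  190–208 → 19 bp
Sorted largest to smallest: 138, 37, 19, 14 bp.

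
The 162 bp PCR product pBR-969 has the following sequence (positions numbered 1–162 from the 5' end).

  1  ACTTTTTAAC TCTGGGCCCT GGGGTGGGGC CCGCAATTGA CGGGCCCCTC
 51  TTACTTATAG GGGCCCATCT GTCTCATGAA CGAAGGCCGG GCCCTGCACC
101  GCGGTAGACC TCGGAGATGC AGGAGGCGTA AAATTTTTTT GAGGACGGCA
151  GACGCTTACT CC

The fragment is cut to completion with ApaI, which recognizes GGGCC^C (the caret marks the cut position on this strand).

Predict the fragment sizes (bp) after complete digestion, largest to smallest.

ApaI sites (GGGCCC) start at positions 14, 27, 42, 61, 89.
ApaI cuts after base 5 of each site (before the last base), so after positions 18, 31, 46, 65, 93.
Linear molecule, 5 cuts → 6 fragments:
  1–18 → 18 bp
  19–31 → 13 bp
  32–46 → 15 bp
  47–65 → 19 bp
  66–93 → 28 bp
  94–162 → 69 bp
Sorted largest to smallest: 69, 28, 19, 18, 15, 13 bp.

69, 28, 19, 18, 15, 13 bp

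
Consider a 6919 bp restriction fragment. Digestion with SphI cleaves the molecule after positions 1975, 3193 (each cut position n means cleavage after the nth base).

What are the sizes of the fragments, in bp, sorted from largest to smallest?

3726, 1975, 1218 bp

Linear molecule, 2 cuts → 3 fragments:
  1975 − 0 = 1975 bp
  3193 − 1975 = 1218 bp
  6919 − 3193 = 3726 bp
Sorted largest to smallest: 3726, 1975, 1218 bp.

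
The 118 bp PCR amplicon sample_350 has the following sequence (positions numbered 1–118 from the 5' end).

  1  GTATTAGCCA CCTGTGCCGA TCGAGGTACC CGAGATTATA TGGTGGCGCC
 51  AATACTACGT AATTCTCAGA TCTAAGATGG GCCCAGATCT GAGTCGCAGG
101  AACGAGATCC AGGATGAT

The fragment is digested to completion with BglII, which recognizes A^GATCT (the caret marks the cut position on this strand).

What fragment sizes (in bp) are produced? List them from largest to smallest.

68, 33, 17 bp

BglII sites (AGATCT) start at positions 68, 85.
BglII cuts after the first base of each site, so after positions 68, 85.
Linear molecule, 2 cuts → 3 fragments:
  1–68 → 68 bp
  69–85 → 17 bp
  86–118 → 33 bp
Sorted largest to smallest: 68, 33, 17 bp.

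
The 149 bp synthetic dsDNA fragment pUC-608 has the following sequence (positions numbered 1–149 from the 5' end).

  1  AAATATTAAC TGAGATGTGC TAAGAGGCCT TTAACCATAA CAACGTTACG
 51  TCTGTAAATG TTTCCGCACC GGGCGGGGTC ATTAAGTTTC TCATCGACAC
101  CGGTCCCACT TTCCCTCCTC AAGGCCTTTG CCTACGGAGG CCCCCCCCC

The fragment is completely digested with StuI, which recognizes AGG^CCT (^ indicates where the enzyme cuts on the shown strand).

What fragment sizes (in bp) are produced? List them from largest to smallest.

97, 27, 25 bp

StuI sites (AGGCCT) start at positions 25, 122.
StuI cuts after base 3 of each site, so after positions 27, 124.
Linear molecule, 2 cuts → 3 fragments:
  1–27 → 27 bp
  28–124 → 97 bp
  125–149 → 25 bp
Sorted largest to smallest: 97, 27, 25 bp.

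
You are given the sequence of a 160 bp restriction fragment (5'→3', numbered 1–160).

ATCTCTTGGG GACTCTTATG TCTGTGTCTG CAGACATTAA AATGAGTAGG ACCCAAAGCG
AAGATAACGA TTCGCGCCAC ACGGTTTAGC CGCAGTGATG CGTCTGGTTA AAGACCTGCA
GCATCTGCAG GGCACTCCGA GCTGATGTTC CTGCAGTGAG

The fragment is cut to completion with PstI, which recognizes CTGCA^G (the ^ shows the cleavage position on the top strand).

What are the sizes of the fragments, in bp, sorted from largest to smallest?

88, 32, 26, 9, 5 bp

PstI sites (CTGCAG) start at positions 28, 116, 125, 151.
PstI cuts after base 5 of each site (before the last base), so after positions 32, 120, 129, 155.
Linear molecule, 4 cuts → 5 fragments:
  1–32 → 32 bp
  33–120 → 88 bp
  121–129 → 9 bp
  130–155 → 26 bp
  156–160 → 5 bp
Sorted largest to smallest: 88, 32, 26, 9, 5 bp.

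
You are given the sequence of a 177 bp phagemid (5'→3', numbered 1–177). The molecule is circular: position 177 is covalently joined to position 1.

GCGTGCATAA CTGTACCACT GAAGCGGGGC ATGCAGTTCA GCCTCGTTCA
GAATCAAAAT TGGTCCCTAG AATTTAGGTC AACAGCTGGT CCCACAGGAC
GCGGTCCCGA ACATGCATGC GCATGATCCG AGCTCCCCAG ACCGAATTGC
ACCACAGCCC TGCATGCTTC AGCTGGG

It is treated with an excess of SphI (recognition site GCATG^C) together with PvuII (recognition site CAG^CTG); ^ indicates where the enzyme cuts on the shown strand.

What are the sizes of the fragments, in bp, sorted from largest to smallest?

52, 47, 38, 34, 6 bp

SphI sites (GCATGC) start at positions 29, 115, 162.
SphI cuts after base 5 of each site (before the last base), so after positions 33, 119, 166.
PvuII sites (CAGCTG) start at positions 83, 170.
PvuII cuts after base 3 of each site, so after positions 85, 172.
Combined cut positions: 33, 85, 119, 166, 172.
Circular molecule, 5 cuts → 5 fragments:
  34–85 → 52 bp
  86–119 → 34 bp
  120–166 → 47 bp
  167–172 → 6 bp
  173–177 then 1–33 → 5 + 33 = 38 bp
Sorted largest to smallest: 52, 47, 38, 34, 6 bp.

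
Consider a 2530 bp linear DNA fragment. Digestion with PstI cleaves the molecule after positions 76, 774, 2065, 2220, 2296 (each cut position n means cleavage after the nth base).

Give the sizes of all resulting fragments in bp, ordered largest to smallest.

Linear molecule, 5 cuts → 6 fragments:
  76 − 0 = 76 bp
  774 − 76 = 698 bp
  2065 − 774 = 1291 bp
  2220 − 2065 = 155 bp
  2296 − 2220 = 76 bp
  2530 − 2296 = 234 bp
Sorted largest to smallest: 1291, 698, 234, 155, 76, 76 bp.

1291, 698, 234, 155, 76, 76 bp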